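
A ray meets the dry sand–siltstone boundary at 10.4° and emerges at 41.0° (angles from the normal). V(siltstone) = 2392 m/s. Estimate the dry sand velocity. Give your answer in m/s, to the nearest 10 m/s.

sin 10.4° = 0.1805; sin 41.0° = 0.6561.
V₁ = V₂·(sin θ₁/sin θ₂) = 2392·(0.1805/0.6561) = 658.18 m/s.

660 m/s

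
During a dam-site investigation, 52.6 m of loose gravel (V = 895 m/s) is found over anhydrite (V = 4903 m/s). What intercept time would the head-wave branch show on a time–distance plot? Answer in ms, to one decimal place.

tᵢ = 2h·√(V₂²−V₁²)/(V₁V₂).
√(V₂²−V₁²) = √(4903²−895²) = 4820.6 m/s.
tᵢ = 2·52.6·4820.6/(895·4903) = 0.11557 s.

115.6 ms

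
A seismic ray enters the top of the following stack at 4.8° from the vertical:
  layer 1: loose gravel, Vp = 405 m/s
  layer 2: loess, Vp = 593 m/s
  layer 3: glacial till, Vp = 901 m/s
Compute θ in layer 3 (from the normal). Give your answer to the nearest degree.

11°

Ray parameter p = sin 4.8° / 405 = 2.0661e-04 s/m.
sin θ_3 = p·V_3 = 2.0661e-04 × 901 = 0.1862.
θ_3 = 10.73° from the vertical.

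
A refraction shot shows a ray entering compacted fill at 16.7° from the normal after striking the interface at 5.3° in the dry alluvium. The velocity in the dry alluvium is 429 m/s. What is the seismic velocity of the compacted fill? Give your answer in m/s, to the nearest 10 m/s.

Snell's law: sin 5.3°/V₁ = sin 16.7°/V₂.
V₂ = V₁·sin 16.7°/sin 5.3° = 429 × 3.1110 = 1334.60 m/s.

1330 m/s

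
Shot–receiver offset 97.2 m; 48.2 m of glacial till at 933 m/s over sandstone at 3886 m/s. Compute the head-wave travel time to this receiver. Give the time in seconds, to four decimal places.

θ_c = arcsin(V₁/V₂) = arcsin(933/3886) = 13.89°, cos θ_c = 0.9707.
Intercept time tᵢ = 2h cos θ_c / V₁ = 2·48.2·0.9707/933 = 0.10030 s.
t = x/V₂ + tᵢ = 97.2/3886 + 0.10030 = 0.12531 s.

0.1253 s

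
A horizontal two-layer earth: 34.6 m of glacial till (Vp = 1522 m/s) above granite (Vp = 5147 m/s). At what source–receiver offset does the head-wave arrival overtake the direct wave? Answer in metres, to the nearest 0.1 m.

x_cross = 2h·√((V₂+V₁)/(V₂−V₁)).
(V₂+V₁)/(V₂−V₁) = (5147+1522)/(5147−1522) = 1.8397; √ = 1.3564.
x_cross = 2·34.6·1.3564 = 93.86 m.

93.9 m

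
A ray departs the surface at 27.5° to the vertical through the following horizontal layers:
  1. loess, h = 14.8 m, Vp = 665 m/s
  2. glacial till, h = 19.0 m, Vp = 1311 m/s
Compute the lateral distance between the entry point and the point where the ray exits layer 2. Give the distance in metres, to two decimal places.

p = sin θ₁/V₁ = sin 27.5°/665 = 6.9436e-04 s/m is conserved through the stack.
Layer 1: θ = 27.50°; offset = 14.8·tan 27.50° = 7.7044 m.
Layer 2: sin θ = p·1311 = 0.9103 → θ = 65.55°; offset = 19.0·tan 65.55° = 41.7834 m.
Total horizontal offset = 49.4878 m.

49.49 m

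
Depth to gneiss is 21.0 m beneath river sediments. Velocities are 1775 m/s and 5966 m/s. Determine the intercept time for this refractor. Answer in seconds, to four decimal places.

θ_c = arcsin(V₁/V₂) = arcsin(1775/5966) = 17.31°; cos θ_c = 0.9547.
tᵢ = 2h·cos θ_c / V₁ = 2·21.0·0.9547 / 1775 = 0.02259 s.

0.0226 s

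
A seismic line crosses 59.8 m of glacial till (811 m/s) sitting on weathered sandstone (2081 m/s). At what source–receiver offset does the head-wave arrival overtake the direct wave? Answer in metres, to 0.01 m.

x_cross = 2h·√((V₂+V₁)/(V₂−V₁)).
(V₂+V₁)/(V₂−V₁) = (2081+811)/(2081−811) = 2.2772; √ = 1.5090.
x_cross = 2·59.8·1.5090 = 180.48 m.

180.48 m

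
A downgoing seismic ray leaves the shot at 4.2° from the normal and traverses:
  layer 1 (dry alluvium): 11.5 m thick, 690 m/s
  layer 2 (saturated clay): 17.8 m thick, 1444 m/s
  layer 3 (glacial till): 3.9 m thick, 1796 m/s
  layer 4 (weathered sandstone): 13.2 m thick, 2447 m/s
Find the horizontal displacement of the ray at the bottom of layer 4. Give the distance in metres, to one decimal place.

7.9 m

Ray parameter p = sin 4.2° / 690 m/s = 1.0614e-04 s/m.
Layer 1: θ = 4.20°; offset = 11.5·tan 4.20° = 0.845 m.
Layer 2: sin θ = p·1444 = 0.1533 → θ = 8.82°; offset = 17.8·tan 8.82° = 2.761 m.
Layer 3: sin θ = p·1796 = 0.1906 → θ = 10.99°; offset = 3.9·tan 10.99° = 0.757 m.
Layer 4: sin θ = p·2447 = 0.2597 → θ = 15.05°; offset = 13.2·tan 15.05° = 3.550 m.
Summing the layer offsets gives 7.913 m.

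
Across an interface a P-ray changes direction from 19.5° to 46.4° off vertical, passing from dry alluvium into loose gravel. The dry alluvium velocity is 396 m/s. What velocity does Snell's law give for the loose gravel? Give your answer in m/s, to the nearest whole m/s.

Snell's law: sin 19.5°/V₁ = sin 46.4°/V₂.
V₂ = V₁·sin 46.4°/sin 19.5° = 396 × 2.1694 = 859.10 m/s.

859 m/s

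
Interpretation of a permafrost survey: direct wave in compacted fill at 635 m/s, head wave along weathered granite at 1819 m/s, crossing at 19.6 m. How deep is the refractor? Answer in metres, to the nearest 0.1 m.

6.8 m

x_cross = 2h·√((V₂+V₁)/(V₂−V₁)) → h = x_cross / (2·√((V₂+V₁)/(V₂−V₁))).
√((V₂+V₁)/(V₂−V₁)) = √((1819+635)/(1819−635)) = 1.4397.
h = 19.6 / (2·1.4397) = 6.81 m.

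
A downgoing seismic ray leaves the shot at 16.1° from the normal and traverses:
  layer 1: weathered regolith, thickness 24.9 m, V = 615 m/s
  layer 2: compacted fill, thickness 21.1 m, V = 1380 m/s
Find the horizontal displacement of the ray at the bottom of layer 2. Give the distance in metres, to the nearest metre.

24 m

Apply Snell's law at each interface; in layer i the horizontal offset is hᵢ·tan θᵢ.
Layer 1: θ = 16.10°; offset = 24.9·tan 16.10° = 7.187 m.
Layer 2: sin θ = 1380·sin 16.1°/615 = 0.6223, θ = 38.48°; offset = 21.1·tan 38.48° = 16.773 m.
Total horizontal offset = 23.960 m.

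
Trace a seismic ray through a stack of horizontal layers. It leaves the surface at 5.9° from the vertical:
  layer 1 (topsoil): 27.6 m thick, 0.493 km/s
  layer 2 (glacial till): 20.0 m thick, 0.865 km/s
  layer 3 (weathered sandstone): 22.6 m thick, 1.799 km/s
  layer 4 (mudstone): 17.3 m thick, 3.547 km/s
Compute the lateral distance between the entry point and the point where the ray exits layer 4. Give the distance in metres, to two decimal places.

Ray parameter p = sin 5.9° / 0.493 km/s = 2.0850e-01 s/km.
Layer 1: θ = 5.90°; offset = 27.6·tan 5.90° = 2.8522 m.
Layer 2: sin θ = p·0.865 = 0.1804 → θ = 10.39°; offset = 20.0·tan 10.39° = 3.6673 m.
Layer 3: sin θ = p·1.799 = 0.3751 → θ = 22.03°; offset = 22.6·tan 22.03° = 9.1450 m.
Layer 4: sin θ = p·3.547 = 0.7396 → θ = 47.69°; offset = 17.3·tan 47.69° = 19.0087 m.
Summing the layer offsets gives 34.6731 m.

34.67 m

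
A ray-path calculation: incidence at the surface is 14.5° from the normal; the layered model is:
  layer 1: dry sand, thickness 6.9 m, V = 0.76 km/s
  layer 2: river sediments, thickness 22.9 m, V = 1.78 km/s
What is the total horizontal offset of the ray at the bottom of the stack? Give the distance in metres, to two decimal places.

18.36 m

Ray parameter p = sin 14.5° / 0.76 km/s = 3.2945e-01 s/km.
Layer 1: θ = 14.50°; offset = 6.9·tan 14.50° = 1.7845 m.
Layer 2: sin θ = p·1.78 = 0.5864 → θ = 35.90°; offset = 22.9·tan 35.90° = 16.5787 m.
Summing the layer offsets gives 18.3632 m.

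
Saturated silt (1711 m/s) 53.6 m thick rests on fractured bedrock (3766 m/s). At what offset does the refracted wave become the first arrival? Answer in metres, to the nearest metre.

175 m

x_cross = 2h·√((V₂+V₁)/(V₂−V₁)).
(V₂+V₁)/(V₂−V₁) = (3766+1711)/(3766−1711) = 2.6652; √ = 1.6325.
x_cross = 2·53.6·1.6325 = 175.01 m.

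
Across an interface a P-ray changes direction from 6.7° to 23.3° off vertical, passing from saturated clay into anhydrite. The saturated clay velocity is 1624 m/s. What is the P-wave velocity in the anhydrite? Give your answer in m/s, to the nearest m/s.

sin 6.7° = 0.1167; sin 23.3° = 0.3955.
V₂ = V₁·(sin θ₂/sin θ₁) = 1624·(0.3955/0.1167) = 5505.80 m/s.

5506 m/s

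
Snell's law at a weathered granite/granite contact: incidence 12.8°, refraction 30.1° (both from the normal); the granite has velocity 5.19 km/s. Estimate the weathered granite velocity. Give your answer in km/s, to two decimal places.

2.29 km/s

sin 12.8° = 0.2215; sin 30.1° = 0.5015.
V₁ = V₂·(sin θ₁/sin θ₂) = 5.19·(0.2215/0.5015) = 2.29 km/s.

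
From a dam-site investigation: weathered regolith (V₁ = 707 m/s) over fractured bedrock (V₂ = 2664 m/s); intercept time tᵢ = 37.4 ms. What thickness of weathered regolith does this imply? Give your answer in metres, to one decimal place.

13.7 m

θ_c = arcsin(707/2664) = 15.39°; cos θ_c = 0.9641.
tᵢ = 2h cos θ_c/V₁ ⇒ h = tᵢ·V₁/(2 cos θ_c) = 0.0374·707/(2·0.9641) = 13.71 m.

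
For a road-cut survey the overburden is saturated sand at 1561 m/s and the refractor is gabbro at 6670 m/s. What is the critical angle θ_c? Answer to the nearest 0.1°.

At critical incidence the refracted ray runs along the interface (θ₂ = 90°), so sin θ_c = V₁/V₂.
θ_c = arcsin(1561/6670) = arcsin 0.2340 = 13.53°.

13.5°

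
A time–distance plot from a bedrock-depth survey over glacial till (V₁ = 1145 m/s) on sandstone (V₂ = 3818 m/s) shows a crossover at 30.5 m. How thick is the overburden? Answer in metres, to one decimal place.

11.2 m

x_cross = 2h·√((V₂+V₁)/(V₂−V₁)) → h = x_cross / (2·√((V₂+V₁)/(V₂−V₁))).
√((V₂+V₁)/(V₂−V₁)) = √((3818+1145)/(3818−1145)) = 1.3626.
h = 30.5 / (2·1.3626) = 11.19 m.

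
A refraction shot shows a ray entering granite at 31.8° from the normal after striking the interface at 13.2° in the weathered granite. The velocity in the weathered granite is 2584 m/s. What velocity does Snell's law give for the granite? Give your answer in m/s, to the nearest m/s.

sin 13.2° = 0.2284; sin 31.8° = 0.5270.
V₂ = V₁·(sin θ₂/sin θ₁) = 2584·(0.5270/0.2284) = 5962.99 m/s.

5963 m/s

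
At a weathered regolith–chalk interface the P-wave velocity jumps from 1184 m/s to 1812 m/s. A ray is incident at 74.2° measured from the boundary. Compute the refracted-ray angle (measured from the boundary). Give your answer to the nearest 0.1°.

65.4°

Convert to the normal: θ₁ = 90° − 74.2° = 15.8°.
sin θ₁/V₁ = sin θ₂/V₂ ⇒ sin θ₂ = 1812·sin 15.8°/1184 = 1812·0.2723/1184 = 0.4167.
θ₂ = arcsin 0.4167 = 24.63° from the normal.
From the interface: 90° − 24.63° = 65.37°.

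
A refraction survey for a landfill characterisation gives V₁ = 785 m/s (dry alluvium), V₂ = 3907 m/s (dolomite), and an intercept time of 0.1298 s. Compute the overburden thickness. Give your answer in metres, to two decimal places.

θ_c = arcsin(785/3907) = 11.59°; cos θ_c = 0.9796.
tᵢ = 2h cos θ_c/V₁ ⇒ h = tᵢ·V₁/(2 cos θ_c) = 0.1298·785/(2·0.9796) = 52.01 m.

52.01 m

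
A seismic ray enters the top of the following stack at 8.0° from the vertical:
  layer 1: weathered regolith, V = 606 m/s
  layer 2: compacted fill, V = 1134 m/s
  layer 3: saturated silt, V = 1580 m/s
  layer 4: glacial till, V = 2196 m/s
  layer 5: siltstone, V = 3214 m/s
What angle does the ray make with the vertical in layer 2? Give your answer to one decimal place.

15.1°

Ray parameter p = sin 8.0° / 606 = 2.2966e-04 s/m.
sin θ_2 = p·V_2 = 2.2966e-04 × 1134 = 0.2604.
θ_2 = arcsin 0.2604 = 15.10°.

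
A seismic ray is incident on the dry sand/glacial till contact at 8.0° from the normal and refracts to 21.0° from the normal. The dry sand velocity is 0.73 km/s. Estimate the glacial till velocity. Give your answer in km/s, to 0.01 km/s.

1.88 km/s

sin 8.0° = 0.1392; sin 21.0° = 0.3584.
V₂ = V₁·(sin θ₂/sin θ₁) = 0.73·(0.3584/0.1392) = 1.88 km/s.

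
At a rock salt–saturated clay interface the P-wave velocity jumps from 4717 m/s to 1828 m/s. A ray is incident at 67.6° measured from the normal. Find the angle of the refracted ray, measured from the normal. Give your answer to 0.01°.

sin θ₁/V₁ = sin θ₂/V₂ ⇒ sin θ₂ = 1828·sin 67.6°/4717 = 1828·0.9245/4717 = 0.3583.
θ₂ = arcsin 0.3583 = 21.00° from the normal.

21.00°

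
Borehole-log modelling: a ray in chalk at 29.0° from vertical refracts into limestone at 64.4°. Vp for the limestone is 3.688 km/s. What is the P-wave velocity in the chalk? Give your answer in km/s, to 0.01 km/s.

Snell's law: sin 29.0°/V₁ = sin 64.4°/V₂.
V₁ = V₂·sin 29.0°/sin 64.4° = 3.688 × 0.5376 = 1.98 km/s.

1.98 km/s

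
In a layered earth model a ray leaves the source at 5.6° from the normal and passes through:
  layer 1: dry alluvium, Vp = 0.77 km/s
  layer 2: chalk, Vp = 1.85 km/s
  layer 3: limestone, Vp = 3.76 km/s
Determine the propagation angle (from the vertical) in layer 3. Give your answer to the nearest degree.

Snell's law across each interface conserves sin θ / V, so sin θ_3 = V_3·sin θ₁/V₁.
sin θ_3 = 3.76 × sin 5.6° / 0.77 = 0.4765.
θ_3 = 28.46° from the vertical.

28°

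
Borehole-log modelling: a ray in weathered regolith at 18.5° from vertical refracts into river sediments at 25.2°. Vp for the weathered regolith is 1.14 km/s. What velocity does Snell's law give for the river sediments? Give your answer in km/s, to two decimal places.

1.53 km/s

Snell's law: sin 18.5°/V₁ = sin 25.2°/V₂.
V₂ = V₁·sin 25.2°/sin 18.5° = 1.14 × 1.3419 = 1.53 km/s.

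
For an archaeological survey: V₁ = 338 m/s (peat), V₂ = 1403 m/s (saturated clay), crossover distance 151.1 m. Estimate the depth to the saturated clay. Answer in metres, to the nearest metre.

x_cross = 2h·√((V₂+V₁)/(V₂−V₁)) → h = x_cross / (2·√((V₂+V₁)/(V₂−V₁))).
√((V₂+V₁)/(V₂−V₁)) = √((1403+338)/(1403−338)) = 1.2786.
h = 151.1 / (2·1.2786) = 59.09 m.

59 m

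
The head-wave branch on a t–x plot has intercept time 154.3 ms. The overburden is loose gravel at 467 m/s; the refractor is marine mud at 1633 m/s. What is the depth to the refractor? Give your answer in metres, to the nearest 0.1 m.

37.6 m

h = tᵢ·V₁·V₂ / (2·√(V₂²−V₁²)).
√(V₂²−V₁²) = √(1633² − 467²) = 1564.8 m/s.
h = 0.1543 s × 467 × 1633 / (2 × 1564.8) = 37.60 m.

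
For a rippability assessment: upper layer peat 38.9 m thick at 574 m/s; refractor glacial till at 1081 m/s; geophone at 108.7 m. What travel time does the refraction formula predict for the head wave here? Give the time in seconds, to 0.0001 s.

0.2154 s

θ_c = arcsin(V₁/V₂) = arcsin(574/1081) = 32.07°, cos θ_c = 0.8474.
Intercept time tᵢ = 2h cos θ_c / V₁ = 2·38.9·0.8474/574 = 0.11485 s.
t = x/V₂ + tᵢ = 108.7/1081 + 0.11485 = 0.21541 s.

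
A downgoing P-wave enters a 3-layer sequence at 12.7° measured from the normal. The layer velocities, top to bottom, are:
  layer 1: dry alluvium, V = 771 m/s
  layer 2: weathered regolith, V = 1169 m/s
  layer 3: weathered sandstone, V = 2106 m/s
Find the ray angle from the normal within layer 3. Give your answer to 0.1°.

36.9°

Ray parameter p = sin 12.7° / 771 = 2.8514e-04 s/m.
sin θ_3 = p·V_3 = 2.8514e-04 × 2106 = 0.6005.
θ_3 = 36.91° from the vertical.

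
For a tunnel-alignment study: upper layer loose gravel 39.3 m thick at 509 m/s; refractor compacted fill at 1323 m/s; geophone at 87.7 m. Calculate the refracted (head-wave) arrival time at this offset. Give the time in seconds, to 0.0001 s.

θ_c = arcsin(V₁/V₂) = arcsin(509/1323) = 22.63°, cos θ_c = 0.9230.
Intercept time tᵢ = 2h cos θ_c / V₁ = 2·39.3·0.9230/509 = 0.14253 s.
t = x/V₂ + tᵢ = 87.7/1323 + 0.14253 = 0.20882 s.

0.2088 s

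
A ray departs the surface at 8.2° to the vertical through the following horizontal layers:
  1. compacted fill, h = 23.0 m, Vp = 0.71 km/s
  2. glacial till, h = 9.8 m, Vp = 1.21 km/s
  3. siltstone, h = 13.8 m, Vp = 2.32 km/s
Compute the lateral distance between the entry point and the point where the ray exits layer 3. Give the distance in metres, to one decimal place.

Apply Snell's law at each interface; in layer i the horizontal offset is hᵢ·tan θᵢ.
Layer 1: θ = 8.20°; offset = 23.0·tan 8.20° = 3.314 m.
Layer 2: sin θ = 1.21·sin 8.2°/0.71 = 0.2431, θ = 14.07°; offset = 9.8·tan 14.07° = 2.456 m.
Layer 3: sin θ = 2.32·sin 8.2°/0.71 = 0.4661, θ = 27.78°; offset = 13.8·tan 27.78° = 7.269 m.
Summing the layer offsets gives 13.039 m.

13.0 m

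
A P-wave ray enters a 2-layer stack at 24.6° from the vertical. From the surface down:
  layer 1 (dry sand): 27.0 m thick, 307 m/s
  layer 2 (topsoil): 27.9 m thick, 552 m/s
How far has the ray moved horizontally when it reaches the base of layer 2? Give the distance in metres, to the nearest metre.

44 m

Ray parameter p = sin 24.6° / 307 m/s = 1.3560e-03 s/m.
Layer 1: θ = 24.60°; offset = 27.0·tan 24.60° = 12.362 m.
Layer 2: sin θ = p·552 = 0.7485 → θ = 48.46°; offset = 27.9·tan 48.46° = 31.491 m.
Total horizontal offset = 43.852 m.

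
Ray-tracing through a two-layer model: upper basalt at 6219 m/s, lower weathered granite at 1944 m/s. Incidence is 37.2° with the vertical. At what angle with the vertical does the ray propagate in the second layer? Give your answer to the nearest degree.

sin θ₁/V₁ = sin θ₂/V₂ ⇒ sin θ₂ = 1944·sin 37.2°/6219 = 1944·0.6046/6219 = 0.1890.
θ₂ = sin⁻¹(0.1890) = 10.89° (from vertical).

11°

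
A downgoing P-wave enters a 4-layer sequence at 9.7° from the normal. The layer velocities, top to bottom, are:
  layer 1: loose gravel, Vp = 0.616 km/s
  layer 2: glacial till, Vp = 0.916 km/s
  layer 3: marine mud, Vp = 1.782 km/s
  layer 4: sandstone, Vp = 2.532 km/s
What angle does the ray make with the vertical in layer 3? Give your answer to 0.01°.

Snell's law across each interface conserves sin θ / V, so sin θ_3 = V_3·sin θ₁/V₁.
sin θ_3 = 1.782 × sin 9.7° / 0.616 = 0.4874.
θ_3 = 29.17° from the vertical.

29.17°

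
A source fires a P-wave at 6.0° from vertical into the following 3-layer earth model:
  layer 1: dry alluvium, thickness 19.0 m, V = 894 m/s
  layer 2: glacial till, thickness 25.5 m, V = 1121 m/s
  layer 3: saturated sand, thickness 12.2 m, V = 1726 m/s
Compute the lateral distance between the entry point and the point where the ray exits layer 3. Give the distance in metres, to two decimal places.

Apply Snell's law at each interface; in layer i the horizontal offset is hᵢ·tan θᵢ.
Layer 1: θ = 6.00°; offset = 19.0·tan 6.00° = 1.9970 m.
Layer 2: sin θ = 1121·sin 6.0°/894 = 0.1311, θ = 7.53°; offset = 25.5·tan 7.53° = 3.3714 m.
Layer 3: sin θ = 1726·sin 6.0°/894 = 0.2018, θ = 11.64°; offset = 12.2·tan 11.64° = 2.5138 m.
Σ offsets = 7.8821 m.

7.88 m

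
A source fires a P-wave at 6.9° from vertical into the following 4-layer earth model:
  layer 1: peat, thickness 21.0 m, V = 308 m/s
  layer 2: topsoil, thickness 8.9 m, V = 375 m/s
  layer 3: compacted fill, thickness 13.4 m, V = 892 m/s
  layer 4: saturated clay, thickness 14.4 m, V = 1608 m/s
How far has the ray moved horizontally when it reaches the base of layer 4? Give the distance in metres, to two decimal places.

Ray parameter p = sin 6.9° / 308 m/s = 3.9005e-04 s/m.
Layer 1: θ = 6.90°; offset = 21.0·tan 6.90° = 2.5413 m.
Layer 2: sin θ = p·375 = 0.1463 → θ = 8.41°; offset = 8.9·tan 8.41° = 1.3160 m.
Layer 3: sin θ = p·892 = 0.3479 → θ = 20.36°; offset = 13.4·tan 20.36° = 4.9730 m.
Layer 4: sin θ = p·1608 = 0.6272 → θ = 38.84°; offset = 14.4·tan 38.84° = 11.5963 m.
Summing the layer offsets gives 20.4265 m.

20.43 m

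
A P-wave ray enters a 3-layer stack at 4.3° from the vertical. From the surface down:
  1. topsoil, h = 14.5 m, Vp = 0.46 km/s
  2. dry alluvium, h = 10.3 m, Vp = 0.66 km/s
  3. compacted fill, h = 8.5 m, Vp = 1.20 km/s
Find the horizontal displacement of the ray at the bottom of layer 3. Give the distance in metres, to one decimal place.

Apply Snell's law at each interface; in layer i the horizontal offset is hᵢ·tan θᵢ.
Layer 1: θ = 4.30°; offset = 14.5·tan 4.30° = 1.090 m.
Layer 2: sin θ = 0.66·sin 4.3°/0.46 = 0.1076, θ = 6.18°; offset = 10.3·tan 6.18° = 1.115 m.
Layer 3: sin θ = 1.20·sin 4.3°/0.46 = 0.1956, θ = 11.28°; offset = 8.5·tan 11.28° = 1.695 m.
Total horizontal offset = 3.900 m.

3.9 m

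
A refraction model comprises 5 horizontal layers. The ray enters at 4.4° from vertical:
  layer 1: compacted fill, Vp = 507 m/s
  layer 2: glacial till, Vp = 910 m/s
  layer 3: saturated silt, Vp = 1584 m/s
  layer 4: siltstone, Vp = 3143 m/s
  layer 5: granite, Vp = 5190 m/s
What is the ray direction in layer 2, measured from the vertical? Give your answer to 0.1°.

Ray parameter p = sin 4.4° / 507 = 1.5132e-04 s/m.
sin θ_2 = p·V_2 = 1.5132e-04 × 910 = 0.1377.
θ_2 = arcsin 0.1377 = 7.91°.

7.9°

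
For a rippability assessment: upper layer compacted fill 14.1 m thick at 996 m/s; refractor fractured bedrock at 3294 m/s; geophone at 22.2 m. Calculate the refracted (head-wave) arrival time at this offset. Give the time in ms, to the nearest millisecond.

t = x/V₂ + 2h·√(V₂²−V₁²)/(V₁V₂).
√(V₂²−V₁²) = √(3294²−996²) = 3139.8 m/s; delay term = 2·14.1·3139.8/(996·3294) = 0.02699 s.
t = 22.2/3294 + 0.02699 = 0.03373 s.

34 ms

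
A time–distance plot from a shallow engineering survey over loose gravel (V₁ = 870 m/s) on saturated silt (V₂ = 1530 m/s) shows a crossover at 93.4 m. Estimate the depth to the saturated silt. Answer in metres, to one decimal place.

h = (x_cross/2)·√((V₂−V₁)/(V₂+V₁)).
(V₂−V₁)/(V₂+V₁) = (1530−870)/(1530+870) = 0.2750; √ = 0.5244.
h = (93.4/2)·0.5244 = 24.49 m.

24.5 m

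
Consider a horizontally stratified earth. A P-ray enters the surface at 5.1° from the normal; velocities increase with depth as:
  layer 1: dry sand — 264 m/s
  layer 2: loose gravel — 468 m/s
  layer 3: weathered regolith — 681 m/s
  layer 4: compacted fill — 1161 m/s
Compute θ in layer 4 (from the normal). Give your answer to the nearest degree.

23°

Ray parameter p = sin 5.1° / 264 = 3.3672e-04 s/m.
sin θ_4 = p·V_4 = 3.3672e-04 × 1161 = 0.3909.
θ_4 = 23.01° from the vertical.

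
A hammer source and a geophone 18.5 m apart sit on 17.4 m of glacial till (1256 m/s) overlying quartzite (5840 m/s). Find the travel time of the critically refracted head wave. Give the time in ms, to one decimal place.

θ_c = arcsin(V₁/V₂) = arcsin(1256/5840) = 12.42°, cos θ_c = 0.9766.
Intercept time tᵢ = 2h cos θ_c / V₁ = 2·17.4·0.9766/1256 = 0.02706 s.
t = x/V₂ + tᵢ = 18.5/5840 + 0.02706 = 0.03023 s.

30.2 ms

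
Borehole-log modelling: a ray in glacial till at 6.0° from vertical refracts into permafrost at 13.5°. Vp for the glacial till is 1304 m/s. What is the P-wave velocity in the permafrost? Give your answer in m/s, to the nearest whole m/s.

2912 m/s

sin 6.0° = 0.1045; sin 13.5° = 0.2334.
V₂ = V₁·(sin θ₂/sin θ₁) = 1304·(0.2334/0.1045) = 2912.25 m/s.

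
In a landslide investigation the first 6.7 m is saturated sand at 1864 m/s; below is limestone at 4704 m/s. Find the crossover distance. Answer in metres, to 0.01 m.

20.38 m

x_cross = 2h·√((V₂+V₁)/(V₂−V₁)).
(V₂+V₁)/(V₂−V₁) = (4704+1864)/(4704−1864) = 2.3127; √ = 1.5207.
x_cross = 2·6.7·1.5207 = 20.38 m.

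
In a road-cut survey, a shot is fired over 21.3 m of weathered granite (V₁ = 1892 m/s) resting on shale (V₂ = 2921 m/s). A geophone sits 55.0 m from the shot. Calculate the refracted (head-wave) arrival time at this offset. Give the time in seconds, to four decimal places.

t = x/V₂ + 2h·√(V₂²−V₁²)/(V₁V₂).
√(V₂²−V₁²) = √(2921²−1892²) = 2225.4 m/s; delay term = 2·21.3·2225.4/(1892·2921) = 0.01715 s.
t = 55.0/2921 + 0.01715 = 0.03598 s.

0.0360 s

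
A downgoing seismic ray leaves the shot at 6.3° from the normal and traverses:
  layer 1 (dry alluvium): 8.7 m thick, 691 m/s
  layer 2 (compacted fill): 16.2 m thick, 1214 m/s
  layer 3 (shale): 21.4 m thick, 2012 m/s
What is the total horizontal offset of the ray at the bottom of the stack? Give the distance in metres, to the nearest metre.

Ray parameter p = sin 6.3° / 691 m/s = 1.5881e-04 s/m.
Layer 1: θ = 6.30°; offset = 8.7·tan 6.30° = 0.960 m.
Layer 2: sin θ = p·1214 = 0.1928 → θ = 11.12°; offset = 16.2·tan 11.12° = 3.183 m.
Layer 3: sin θ = p·2012 = 0.3195 → θ = 18.63°; offset = 21.4·tan 18.63° = 7.216 m.
Σ offsets = 11.359 m.

11 m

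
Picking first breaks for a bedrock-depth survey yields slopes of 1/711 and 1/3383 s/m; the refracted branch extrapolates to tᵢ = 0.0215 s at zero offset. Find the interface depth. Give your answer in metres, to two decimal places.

7.82 m

θ_c = arcsin(711/3383) = 12.13°; cos θ_c = 0.9777.
tᵢ = 2h cos θ_c/V₁ ⇒ h = tᵢ·V₁/(2 cos θ_c) = 0.0215·711/(2·0.9777) = 7.82 m.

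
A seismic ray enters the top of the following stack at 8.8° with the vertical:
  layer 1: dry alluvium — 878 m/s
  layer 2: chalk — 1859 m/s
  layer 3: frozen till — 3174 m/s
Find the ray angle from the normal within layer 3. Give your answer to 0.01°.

Ray parameter p = sin 8.8° / 878 = 1.7424e-04 s/m.
sin θ_3 = p·V_3 = 1.7424e-04 × 3174 = 0.5530.
θ_3 = 33.58° from the vertical.

33.58°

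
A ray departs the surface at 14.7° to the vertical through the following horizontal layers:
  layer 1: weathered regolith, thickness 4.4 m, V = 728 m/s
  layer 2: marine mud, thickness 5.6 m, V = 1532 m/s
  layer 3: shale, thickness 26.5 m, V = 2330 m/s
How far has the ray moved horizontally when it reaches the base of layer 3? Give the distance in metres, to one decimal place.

41.6 m

p = sin θ₁/V₁ = sin 14.7°/728 = 3.4857e-04 s/m is conserved through the stack.
Layer 1: θ = 14.70°; offset = 4.4·tan 14.70° = 1.154 m.
Layer 2: sin θ = p·1532 = 0.5340 → θ = 32.28°; offset = 5.6·tan 32.28° = 3.537 m.
Layer 3: sin θ = p·2330 = 0.8122 → θ = 54.31°; offset = 26.5·tan 54.31° = 36.890 m.
Σ offsets = 41.581 m.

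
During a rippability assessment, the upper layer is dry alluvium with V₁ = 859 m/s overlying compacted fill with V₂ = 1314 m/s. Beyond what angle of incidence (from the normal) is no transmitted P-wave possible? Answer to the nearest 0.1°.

At critical incidence the refracted ray runs along the interface (θ₂ = 90°), so sin θ_c = V₁/V₂.
θ_c = arcsin(859/1314) = arcsin 0.6537 = 40.82°.

40.8°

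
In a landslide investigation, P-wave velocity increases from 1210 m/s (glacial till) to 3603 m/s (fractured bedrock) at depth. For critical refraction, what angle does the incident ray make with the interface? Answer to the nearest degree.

Critical incidence: sin θ_c = V₁/V₂ = 1210/3603 = 0.3358.
θ_c = arcsin 0.3358 = 19.62°.
Measured from the interface: 90° − 19.62° = 70.38°.

70°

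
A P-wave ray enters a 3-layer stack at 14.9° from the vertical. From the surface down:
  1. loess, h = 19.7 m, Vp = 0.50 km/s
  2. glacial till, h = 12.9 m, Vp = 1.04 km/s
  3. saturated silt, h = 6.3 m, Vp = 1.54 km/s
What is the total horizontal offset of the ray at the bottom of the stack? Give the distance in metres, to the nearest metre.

22 m

Ray parameter p = sin 14.9° / 0.50 km/s = 5.1427e-01 s/km.
Layer 1: θ = 14.90°; offset = 19.7·tan 14.90° = 5.242 m.
Layer 2: sin θ = p·1.04 = 0.5348 → θ = 32.33°; offset = 12.9·tan 32.33° = 8.165 m.
Layer 3: sin θ = p·1.54 = 0.7920 → θ = 52.37°; offset = 6.3·tan 52.37° = 8.172 m.
Total horizontal offset = 21.579 m.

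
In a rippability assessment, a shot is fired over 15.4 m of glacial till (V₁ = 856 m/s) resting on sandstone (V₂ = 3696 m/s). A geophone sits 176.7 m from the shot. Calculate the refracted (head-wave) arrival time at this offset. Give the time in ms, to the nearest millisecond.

θ_c = arcsin(V₁/V₂) = arcsin(856/3696) = 13.39°, cos θ_c = 0.9728.
Intercept time tᵢ = 2h cos θ_c / V₁ = 2·15.4·0.9728/856 = 0.03500 s.
t = x/V₂ + tᵢ = 176.7/3696 + 0.03500 = 0.08281 s.

83 ms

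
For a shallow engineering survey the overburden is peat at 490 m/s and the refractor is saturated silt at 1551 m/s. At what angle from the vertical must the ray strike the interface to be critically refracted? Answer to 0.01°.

Critical incidence: sin θ_c = V₁/V₂ = 490/1551 = 0.3159.
θ_c = arcsin 0.3159 = 18.42°.

18.42°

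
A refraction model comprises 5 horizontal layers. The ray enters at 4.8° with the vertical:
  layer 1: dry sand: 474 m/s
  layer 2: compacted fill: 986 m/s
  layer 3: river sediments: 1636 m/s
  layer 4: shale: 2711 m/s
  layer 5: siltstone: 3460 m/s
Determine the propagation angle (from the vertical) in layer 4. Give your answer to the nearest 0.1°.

Snell's law across each interface conserves sin θ / V, so sin θ_4 = V_4·sin θ₁/V₁.
sin θ_4 = 2711 × sin 4.8° / 474 = 0.4786.
θ_4 = 28.59° from the vertical.

28.6°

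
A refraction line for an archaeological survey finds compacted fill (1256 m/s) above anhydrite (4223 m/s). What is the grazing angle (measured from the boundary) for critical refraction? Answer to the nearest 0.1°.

72.7°

At critical incidence the refracted ray runs along the interface (θ₂ = 90°), so sin θ_c = V₁/V₂.
θ_c = arcsin(1256/4223) = arcsin 0.2974 = 17.30°.
Measured from the interface: 90° − 17.30° = 72.70°.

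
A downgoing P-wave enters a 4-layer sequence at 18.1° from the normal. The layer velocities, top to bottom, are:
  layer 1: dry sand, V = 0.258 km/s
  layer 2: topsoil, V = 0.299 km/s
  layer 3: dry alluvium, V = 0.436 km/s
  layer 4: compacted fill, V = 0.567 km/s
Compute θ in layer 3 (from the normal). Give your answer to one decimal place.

31.7°

Snell's law across each interface conserves sin θ / V, so sin θ_3 = V_3·sin θ₁/V₁.
sin θ_3 = 0.436 × sin 18.1° / 0.258 = 0.5250.
θ_3 = arcsin 0.5250 = 31.67°.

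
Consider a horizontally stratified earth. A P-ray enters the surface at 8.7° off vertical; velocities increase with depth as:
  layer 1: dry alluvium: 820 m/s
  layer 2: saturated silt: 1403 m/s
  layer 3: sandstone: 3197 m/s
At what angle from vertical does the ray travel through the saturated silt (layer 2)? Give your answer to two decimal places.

15.00°

Snell's law across each interface conserves sin θ / V, so sin θ_2 = V_2·sin θ₁/V₁.
sin θ_2 = 1403 × sin 8.7° / 820 = 0.2588.
θ_2 = 15.00° from the vertical.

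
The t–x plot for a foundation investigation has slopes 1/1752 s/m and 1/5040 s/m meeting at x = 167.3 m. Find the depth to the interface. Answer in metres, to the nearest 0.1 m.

x_cross = 2h·√((V₂+V₁)/(V₂−V₁)) → h = x_cross / (2·√((V₂+V₁)/(V₂−V₁))).
√((V₂+V₁)/(V₂−V₁)) = √((5040+1752)/(5040−1752)) = 1.4373.
h = 167.3 / (2·1.4373) = 58.20 m.

58.2 m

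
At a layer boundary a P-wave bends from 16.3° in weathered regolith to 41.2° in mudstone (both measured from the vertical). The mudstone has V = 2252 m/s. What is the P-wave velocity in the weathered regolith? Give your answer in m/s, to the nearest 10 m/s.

sin 16.3° = 0.2807; sin 41.2° = 0.6587.
V₁ = V₂·(sin θ₁/sin θ₂) = 2252·(0.2807/0.6587) = 959.57 m/s.

960 m/s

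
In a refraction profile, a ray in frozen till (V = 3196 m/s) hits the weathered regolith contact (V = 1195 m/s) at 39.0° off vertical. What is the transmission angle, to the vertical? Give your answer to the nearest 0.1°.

sin θ₁/V₁ = sin θ₂/V₂ ⇒ sin θ₂ = 1195·sin 39.0°/3196 = 1195·0.6293/3196 = 0.2353.
θ₂ = arcsin 0.2353 = 13.61° from the normal.

13.6°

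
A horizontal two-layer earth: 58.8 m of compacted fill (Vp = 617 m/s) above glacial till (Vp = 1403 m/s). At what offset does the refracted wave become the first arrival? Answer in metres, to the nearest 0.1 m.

x_cross = 2h·√((V₂+V₁)/(V₂−V₁)).
(V₂+V₁)/(V₂−V₁) = (1403+617)/(1403−617) = 2.5700; √ = 1.6031.
x_cross = 2·58.8·1.6031 = 188.53 m.

188.5 m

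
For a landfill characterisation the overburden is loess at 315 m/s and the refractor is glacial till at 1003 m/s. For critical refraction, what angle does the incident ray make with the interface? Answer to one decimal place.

71.7°

At critical incidence the refracted ray runs along the interface (θ₂ = 90°), so sin θ_c = V₁/V₂.
θ_c = arcsin(315/1003) = arcsin 0.3141 = 18.30°.
Measured from the interface: 90° − 18.30° = 71.70°.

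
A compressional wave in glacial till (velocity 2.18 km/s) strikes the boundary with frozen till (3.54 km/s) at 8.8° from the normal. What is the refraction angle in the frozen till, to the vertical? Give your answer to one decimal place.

14.4°

sin θ₁/V₁ = sin θ₂/V₂ ⇒ sin θ₂ = 3.54·sin 8.8°/2.18 = 3.54·0.1530/2.18 = 0.2484.
θ₂ = arcsin 0.2484 = 14.38° from the normal.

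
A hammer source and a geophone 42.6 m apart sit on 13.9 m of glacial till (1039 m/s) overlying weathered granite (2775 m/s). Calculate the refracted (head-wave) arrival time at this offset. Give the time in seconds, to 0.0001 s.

θ_c = arcsin(V₁/V₂) = arcsin(1039/2775) = 21.99°, cos θ_c = 0.9273.
Intercept time tᵢ = 2h cos θ_c / V₁ = 2·13.9·0.9273/1039 = 0.02481 s.
t = x/V₂ + tᵢ = 42.6/2775 + 0.02481 = 0.04016 s.

0.0402 s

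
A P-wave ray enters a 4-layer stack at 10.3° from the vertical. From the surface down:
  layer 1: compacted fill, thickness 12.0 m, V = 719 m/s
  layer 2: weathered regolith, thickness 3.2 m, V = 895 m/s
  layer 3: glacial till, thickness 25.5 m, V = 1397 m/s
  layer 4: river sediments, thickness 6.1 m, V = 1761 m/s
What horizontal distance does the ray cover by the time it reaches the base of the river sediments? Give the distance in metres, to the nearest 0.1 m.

Ray parameter p = sin 10.3° / 719 m/s = 2.4868e-04 s/m.
Layer 1: θ = 10.30°; offset = 12.0·tan 10.30° = 2.181 m.
Layer 2: sin θ = p·895 = 0.2226 → θ = 12.86°; offset = 3.2·tan 12.86° = 0.731 m.
Layer 3: sin θ = p·1397 = 0.3474 → θ = 20.33°; offset = 25.5·tan 20.33° = 9.447 m.
Layer 4: sin θ = p·1761 = 0.4379 → θ = 25.97°; offset = 6.1·tan 25.97° = 2.971 m.
Σ offsets = 15.330 m.

15.3 m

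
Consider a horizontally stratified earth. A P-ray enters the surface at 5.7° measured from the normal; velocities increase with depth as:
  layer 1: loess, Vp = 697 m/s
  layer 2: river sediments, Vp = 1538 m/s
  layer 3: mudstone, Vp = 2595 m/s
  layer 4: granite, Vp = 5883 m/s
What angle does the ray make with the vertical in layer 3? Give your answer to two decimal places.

Snell's law across each interface conserves sin θ / V, so sin θ_3 = V_3·sin θ₁/V₁.
sin θ_3 = 2595 × sin 5.7° / 697 = 0.3698.
θ_3 = 21.70° from the vertical.

21.70°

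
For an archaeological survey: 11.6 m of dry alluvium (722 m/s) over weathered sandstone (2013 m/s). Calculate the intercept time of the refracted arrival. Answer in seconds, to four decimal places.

0.0300 s

tᵢ = 2h·√(V₂²−V₁²)/(V₁V₂).
√(V₂²−V₁²) = √(2013²−722²) = 1879.1 m/s.
tᵢ = 2·11.6·1879.1/(722·2013) = 0.02999 s.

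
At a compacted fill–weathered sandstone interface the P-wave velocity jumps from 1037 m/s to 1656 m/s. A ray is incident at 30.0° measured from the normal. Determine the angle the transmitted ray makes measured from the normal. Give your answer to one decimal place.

53.0°

Snell's law: sin θ₂ = (V₂/V₁)·sin θ₁ = (1656/1037)·sin 30.0° = 0.7985.
θ₂ = sin⁻¹(0.7985) = 52.98° (from vertical).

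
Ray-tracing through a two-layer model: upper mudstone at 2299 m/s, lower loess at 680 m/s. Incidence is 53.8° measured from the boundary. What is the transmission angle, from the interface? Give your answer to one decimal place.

Angle from the normal: 90° − 53.8° = 36.2°.
Snell's law: sin θ₂ = (V₂/V₁)·sin θ₁ = (680/2299)·sin 36.2° = 0.1747.
θ₂ = sin⁻¹(0.1747) = 10.06° (from vertical).
From the interface: 90° − 10.06° = 79.94°.

79.9°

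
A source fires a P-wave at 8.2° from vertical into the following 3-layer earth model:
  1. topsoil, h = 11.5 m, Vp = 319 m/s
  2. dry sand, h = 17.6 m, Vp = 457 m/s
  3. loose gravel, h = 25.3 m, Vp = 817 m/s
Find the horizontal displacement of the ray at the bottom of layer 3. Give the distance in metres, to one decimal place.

Apply Snell's law at each interface; in layer i the horizontal offset is hᵢ·tan θᵢ.
Layer 1: θ = 8.20°; offset = 11.5·tan 8.20° = 1.657 m.
Layer 2: sin θ = 457·sin 8.2°/319 = 0.2043, θ = 11.79°; offset = 17.6·tan 11.79° = 3.674 m.
Layer 3: sin θ = 817·sin 8.2°/319 = 0.3653, θ = 21.43°; offset = 25.3·tan 21.43° = 9.928 m.
Σ offsets = 15.259 m.

15.3 m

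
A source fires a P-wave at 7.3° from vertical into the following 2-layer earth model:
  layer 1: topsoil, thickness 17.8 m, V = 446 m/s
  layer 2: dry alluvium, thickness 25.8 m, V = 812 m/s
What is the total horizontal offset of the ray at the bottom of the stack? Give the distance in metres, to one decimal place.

Apply Snell's law at each interface; in layer i the horizontal offset is hᵢ·tan θᵢ.
Layer 1: θ = 7.30°; offset = 17.8·tan 7.30° = 2.280 m.
Layer 2: sin θ = 812·sin 7.3°/446 = 0.2313, θ = 13.38°; offset = 25.8·tan 13.38° = 6.135 m.
Total horizontal offset = 8.415 m.

8.4 m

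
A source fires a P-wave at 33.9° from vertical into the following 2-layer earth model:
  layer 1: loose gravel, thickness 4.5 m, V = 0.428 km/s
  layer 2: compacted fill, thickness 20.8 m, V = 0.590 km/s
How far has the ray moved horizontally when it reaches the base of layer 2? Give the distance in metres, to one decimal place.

28.0 m

p = sin θ₁/V₁ = sin 33.9°/0.428 = 1.3031e+00 s/km is conserved through the stack.
Layer 1: θ = 33.90°; offset = 4.5·tan 33.90° = 3.024 m.
Layer 2: sin θ = p·0.590 = 0.7689 → θ = 50.25°; offset = 20.8·tan 50.25° = 25.010 m.
Total horizontal offset = 28.034 m.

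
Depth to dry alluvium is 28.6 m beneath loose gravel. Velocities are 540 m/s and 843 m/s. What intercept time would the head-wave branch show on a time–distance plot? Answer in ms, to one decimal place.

81.3 ms

θ_c = arcsin(V₁/V₂) = arcsin(540/843) = 39.83°; cos θ_c = 0.7679.
tᵢ = 2h·cos θ_c / V₁ = 2·28.6·0.7679 / 540 = 0.08134 s.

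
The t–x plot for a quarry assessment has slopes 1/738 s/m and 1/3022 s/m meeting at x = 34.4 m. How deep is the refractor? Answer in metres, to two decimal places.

x_cross = 2h·√((V₂+V₁)/(V₂−V₁)) → h = x_cross / (2·√((V₂+V₁)/(V₂−V₁))).
√((V₂+V₁)/(V₂−V₁)) = √((3022+738)/(3022−738)) = 1.2831.
h = 34.4 / (2·1.2831) = 13.41 m.

13.41 m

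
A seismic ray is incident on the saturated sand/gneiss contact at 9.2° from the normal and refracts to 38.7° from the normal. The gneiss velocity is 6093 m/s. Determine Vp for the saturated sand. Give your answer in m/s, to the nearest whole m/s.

1558 m/s

Snell's law: sin 9.2°/V₁ = sin 38.7°/V₂.
V₁ = V₂·sin 9.2°/sin 38.7° = 6093 × 0.2557 = 1558.04 m/s.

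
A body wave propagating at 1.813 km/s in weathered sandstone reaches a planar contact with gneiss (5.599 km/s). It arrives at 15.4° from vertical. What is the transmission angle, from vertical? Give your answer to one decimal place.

55.1°

Snell's law: sin θ₂ = (V₂/V₁)·sin θ₁ = (5.599/1.813)·sin 15.4° = 0.8201.
θ₂ = arcsin 0.8201 = 55.10° from the normal.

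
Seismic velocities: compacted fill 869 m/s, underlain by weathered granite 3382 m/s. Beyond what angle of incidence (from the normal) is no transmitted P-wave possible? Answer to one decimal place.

Critical incidence: sin θ_c = V₁/V₂ = 869/3382 = 0.2569.
θ_c = arcsin 0.2569 = 14.89°.

14.9°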